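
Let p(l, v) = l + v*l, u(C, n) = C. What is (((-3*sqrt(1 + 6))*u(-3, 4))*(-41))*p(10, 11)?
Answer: -44280*sqrt(7) ≈ -1.1715e+5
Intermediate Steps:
p(l, v) = l + l*v
(((-3*sqrt(1 + 6))*u(-3, 4))*(-41))*p(10, 11) = ((-3*sqrt(1 + 6)*(-3))*(-41))*(10*(1 + 11)) = ((-3*sqrt(7)*(-3))*(-41))*(10*12) = ((9*sqrt(7))*(-41))*120 = -369*sqrt(7)*120 = -44280*sqrt(7)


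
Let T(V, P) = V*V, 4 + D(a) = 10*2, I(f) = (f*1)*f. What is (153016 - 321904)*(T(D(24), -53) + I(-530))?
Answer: -47483874528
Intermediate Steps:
I(f) = f² (I(f) = f*f = f²)
D(a) = 16 (D(a) = -4 + 10*2 = -4 + 20 = 16)
T(V, P) = V²
(153016 - 321904)*(T(D(24), -53) + I(-530)) = (153016 - 321904)*(16² + (-530)²) = -168888*(256 + 280900) = -168888*281156 = -47483874528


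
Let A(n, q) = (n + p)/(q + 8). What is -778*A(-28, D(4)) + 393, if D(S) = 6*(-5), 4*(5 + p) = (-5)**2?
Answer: -24331/44 ≈ -552.98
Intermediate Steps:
p = 5/4 (p = -5 + (1/4)*(-5)**2 = -5 + (1/4)*25 = -5 + 25/4 = 5/4 ≈ 1.2500)
D(S) = -30
A(n, q) = (5/4 + n)/(8 + q) (A(n, q) = (n + 5/4)/(q + 8) = (5/4 + n)/(8 + q))
-778*A(-28, D(4)) + 393 = -778*(5/4 - 28)/(8 - 30) + 393 = -778*(-107)/((-22)*4) + 393 = -(-389)*(-107)/(11*4) + 393 = -778*107/88 + 393 = -41623/44 + 393 = -24331/44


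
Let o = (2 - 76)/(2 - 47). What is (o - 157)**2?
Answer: 48874081/2025 ≈ 24135.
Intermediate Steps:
o = 74/45 (o = -74/(-45) = -74*(-1/45) = 74/45 ≈ 1.6444)
(o - 157)**2 = (74/45 - 157)**2 = (-6991/45)**2 = 48874081/2025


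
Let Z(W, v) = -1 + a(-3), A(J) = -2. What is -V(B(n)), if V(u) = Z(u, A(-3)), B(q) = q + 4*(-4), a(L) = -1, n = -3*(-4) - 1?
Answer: 2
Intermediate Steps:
n = 11 (n = 12 - 1 = 11)
B(q) = -16 + q (B(q) = q - 16 = -16 + q)
Z(W, v) = -2 (Z(W, v) = -1 - 1 = -2)
V(u) = -2
-V(B(n)) = -1*(-2) = 2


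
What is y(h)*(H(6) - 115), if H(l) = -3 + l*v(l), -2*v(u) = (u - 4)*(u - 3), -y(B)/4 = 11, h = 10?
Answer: 5984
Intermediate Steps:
y(B) = -44 (y(B) = -4*11 = -44)
v(u) = -(-4 + u)*(-3 + u)/2 (v(u) = -(u - 4)*(u - 3)/2 = -(-4 + u)*(-3 + u)/2)
H(l) = -3 + l*(-6 - l²/2 + 7*l/2)
y(h)*(H(6) - 115) = -44*((-3 - ½*6*(12 + 6² - 7*6)) - 115) = -44*((-3 - ½*6*(12 + 36 - 42)) - 115) = -44*((-3 - ½*6*6) - 115) = -44*((-3 - 18) - 115) = -44*(-21 - 115) = -44*(-136) = 5984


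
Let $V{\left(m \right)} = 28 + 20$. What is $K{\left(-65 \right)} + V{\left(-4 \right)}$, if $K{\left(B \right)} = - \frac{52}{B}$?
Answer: $\frac{244}{5} \approx 48.8$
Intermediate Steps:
$V{\left(m \right)} = 48$
$K{\left(-65 \right)} + V{\left(-4 \right)} = - \frac{52}{-65} + 48 = \left(-52\right) \left(- \frac{1}{65}\right) + 48 = \frac{4}{5} + 48 = \frac{244}{5}$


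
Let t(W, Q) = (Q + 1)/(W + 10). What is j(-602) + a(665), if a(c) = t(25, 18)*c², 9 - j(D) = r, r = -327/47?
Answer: 11283805/47 ≈ 2.4008e+5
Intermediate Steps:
r = -327/47 (r = -327*1/47 = -327/47 ≈ -6.9574)
j(D) = 750/47 (j(D) = 9 - 1*(-327/47) = 9 + 327/47 = 750/47)
t(W, Q) = (1 + Q)/(10 + W)
a(c) = 19*c²/35 (a(c) = ((1 + 18)/(10 + 25))*c² = (19/35)*c² = ((1/35)*19)*c² = 19*c²/35)
j(-602) + a(665) = 750/47 + (19/35)*665² = 750/47 + (19/35)*442225 = 750/47 + 240065 = 11283805/47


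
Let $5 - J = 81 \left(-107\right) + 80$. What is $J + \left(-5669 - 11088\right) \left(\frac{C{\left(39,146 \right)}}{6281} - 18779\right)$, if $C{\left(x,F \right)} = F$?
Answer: $\frac{1976554734373}{6281} \approx 3.1469 \cdot 10^{8}$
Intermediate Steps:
$J = 8592$ ($J = 5 - \left(81 \left(-107\right) + 80\right) = 5 - \left(-8667 + 80\right) = 5 - -8587 = 5 + 8587 = 8592$)
$J + \left(-5669 - 11088\right) \left(\frac{C{\left(39,146 \right)}}{6281} - 18779\right) = 8592 + \left(-5669 - 11088\right) \left(\frac{146}{6281} - 18779\right) = 8592 - - \frac{1976500768021}{6281} = 8592 + \frac{1976500768021}{6281} = \frac{1976554734373}{6281}$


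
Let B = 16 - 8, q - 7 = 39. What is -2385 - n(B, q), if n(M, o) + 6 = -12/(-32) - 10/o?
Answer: -437765/184 ≈ -2379.2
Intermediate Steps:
q = 46 (q = 7 + 39 = 46)
B = 8
n(M, o) = -45/8 - 10/o (n(M, o) = -6 + (-12/(-32) - 10/o) = -6 + (-12*(-1/32) - 10/o) = -6 + (3/8 - 10/o) = -45/8 - 10/o)
-2385 - n(B, q) = -2385 - (-45/8 - 10/46) = -2385 - (-45/8 - 10*1/46) = -2385 - (-45/8 - 5/23) = -2385 - 1*(-1075/184) = -2385 + 1075/184 = -437765/184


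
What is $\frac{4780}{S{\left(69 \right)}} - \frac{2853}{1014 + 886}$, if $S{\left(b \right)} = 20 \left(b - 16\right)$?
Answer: $\frac{302891}{100700} \approx 3.0079$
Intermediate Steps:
$S{\left(b \right)} = -320 + 20 b$ ($S{\left(b \right)} = 20 \left(-16 + b\right) = -320 + 20 b$)
$\frac{4780}{S{\left(69 \right)}} - \frac{2853}{1014 + 886} = \frac{4780}{-320 + 20 \cdot 69} - \frac{2853}{1014 + 886} = \frac{4780}{-320 + 1380} - \frac{2853}{1900} = \frac{4780}{1060} - \frac{2853}{1900} = 4780 \cdot \frac{1}{1060} - \frac{2853}{1900} = \frac{239}{53} - \frac{2853}{1900} = \frac{302891}{100700}$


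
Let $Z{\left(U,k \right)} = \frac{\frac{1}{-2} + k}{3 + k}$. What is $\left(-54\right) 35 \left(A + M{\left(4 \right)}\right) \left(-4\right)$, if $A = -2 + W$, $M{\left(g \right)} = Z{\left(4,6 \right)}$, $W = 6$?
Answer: $34860$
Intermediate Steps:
$Z{\left(U,k \right)} = \frac{- \frac{1}{2} + k}{3 + k}$
$M{\left(g \right)} = \frac{11}{18}$ ($M{\left(g \right)} = \frac{- \frac{1}{2} + 6}{3 + 6} = \frac{1}{9} \cdot \frac{11}{2} = \frac{11}{18}$)
$A = 4$ ($A = -2 + 6 = 4$)
$\left(-54\right) 35 \left(A + M{\left(4 \right)}\right) \left(-4\right) = \left(-54\right) 35 \left(4 + \frac{11}{18}\right) \left(-4\right) = - 1890 \cdot \frac{83}{18} \left(-4\right) = \left(-1890\right) \left(- \frac{166}{9}\right) = 34860$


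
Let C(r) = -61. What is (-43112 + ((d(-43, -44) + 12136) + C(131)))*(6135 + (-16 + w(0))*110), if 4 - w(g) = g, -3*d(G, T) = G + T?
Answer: -149303520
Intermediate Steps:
d(G, T) = -G/3 - T/3 (d(G, T) = -(G + T)/3 = -G/3 - T/3)
w(g) = 4 - g
(-43112 + ((d(-43, -44) + 12136) + C(131)))*(6135 + (-16 + w(0))*110) = (-43112 + (((-1/3*(-43) - 1/3*(-44)) + 12136) - 61))*(6135 + (-16 + (4 - 1*0))*110) = (-43112 + (((43/3 + 44/3) + 12136) - 61))*(6135 + (-16 + (4 + 0))*110) = (-43112 + ((29 + 12136) - 61))*(6135 + (-16 + 4)*110) = (-43112 + (12165 - 61))*(6135 - 12*110) = (-43112 + 12104)*(6135 - 1320) = -31008*4815 = -149303520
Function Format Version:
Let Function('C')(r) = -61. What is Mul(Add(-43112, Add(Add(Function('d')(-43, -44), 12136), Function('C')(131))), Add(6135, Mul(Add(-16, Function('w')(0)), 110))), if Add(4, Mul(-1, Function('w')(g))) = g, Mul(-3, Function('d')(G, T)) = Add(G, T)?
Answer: -149303520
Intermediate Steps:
Function('d')(G, T) = Add(Mul(Rational(-1, 3), G), Mul(Rational(-1, 3), T)) (Function('d')(G, T) = Mul(Rational(-1, 3), Add(G, T)) = Add(Mul(Rational(-1, 3), G), Mul(Rational(-1, 3), T)))
Function('w')(g) = Add(4, Mul(-1, g))
Mul(Add(-43112, Add(Add(Function('d')(-43, -44), 12136), Function('C')(131))), Add(6135, Mul(Add(-16, Function('w')(0)), 110))) = Mul(Add(-43112, Add(Add(Add(Mul(Rational(-1, 3), -43), Mul(Rational(-1, 3), -44)), 12136), -61)), Add(6135, Mul(Add(-16, Add(4, Mul(-1, 0))), 110))) = Mul(Add(-43112, Add(Add(Add(Rational(43, 3), Rational(44, 3)), 12136), -61)), Add(6135, Mul(Add(-16, Add(4, 0)), 110))) = Mul(Add(-43112, Add(Add(29, 12136), -61)), Add(6135, Mul(Add(-16, 4), 110))) = Mul(Add(-43112, Add(12165, -61)), Add(6135, Mul(-12, 110))) = Mul(Add(-43112, 12104), Add(6135, -1320)) = Mul(-31008, 4815) = -149303520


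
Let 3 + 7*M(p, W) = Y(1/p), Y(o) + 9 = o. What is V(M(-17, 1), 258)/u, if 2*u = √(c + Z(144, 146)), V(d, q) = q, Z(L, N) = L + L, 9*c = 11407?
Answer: 1548*√13999/13999 ≈ 13.083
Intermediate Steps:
c = 11407/9 (c = (⅑)*11407 = 11407/9 ≈ 1267.4)
Z(L, N) = 2*L
Y(o) = -9 + o
M(p, W) = -12/7 + 1/(7*p) (M(p, W) = -3/7 + (-9 + 1/p)/7 = -3/7 + (-9/7 + 1/(7*p)) = -12/7 + 1/(7*p))
u = √13999/6 (u = √(11407/9 + 2*144)/2 = √(11407/9 + 288)/2 = √(13999/9)/2 = (√13999/3)/2 = √13999/6 ≈ 19.720)
V(M(-17, 1), 258)/u = 258/((√13999/6)) = 258*(6*√13999/13999) = 1548*√13999/13999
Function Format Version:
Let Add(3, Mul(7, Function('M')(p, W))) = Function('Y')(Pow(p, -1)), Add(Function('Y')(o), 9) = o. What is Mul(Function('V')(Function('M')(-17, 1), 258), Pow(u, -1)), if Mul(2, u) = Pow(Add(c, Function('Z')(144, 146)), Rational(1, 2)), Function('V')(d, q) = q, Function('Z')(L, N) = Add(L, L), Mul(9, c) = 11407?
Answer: Mul(Rational(1548, 13999), Pow(13999, Rational(1, 2))) ≈ 13.083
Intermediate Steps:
c = Rational(11407, 9) (c = Mul(Rational(1, 9), 11407) = Rational(11407, 9) ≈ 1267.4)
Function('Z')(L, N) = Mul(2, L)
Function('Y')(o) = Add(-9, o)
Function('M')(p, W) = Add(Rational(-12, 7), Mul(Rational(1, 7), Pow(p, -1))) (Function('M')(p, W) = Add(Rational(-3, 7), Mul(Rational(1, 7), Add(-9, Pow(p, -1)))) = Add(Rational(-3, 7), Add(Rational(-9, 7), Mul(Rational(1, 7), Pow(p, -1)))) = Add(Rational(-12, 7), Mul(Rational(1, 7), Pow(p, -1))))
u = Mul(Rational(1, 6), Pow(13999, Rational(1, 2))) (u = Mul(Rational(1, 2), Pow(Add(Rational(11407, 9), Mul(2, 144)), Rational(1, 2))) = Mul(Rational(1, 2), Pow(Add(Rational(11407, 9), 288), Rational(1, 2))) = Mul(Rational(1, 2), Pow(Rational(13999, 9), Rational(1, 2))) = Mul(Rational(1, 2), Mul(Rational(1, 3), Pow(13999, Rational(1, 2)))) = Mul(Rational(1, 6), Pow(13999, Rational(1, 2))) ≈ 19.720)
Mul(Function('V')(Function('M')(-17, 1), 258), Pow(u, -1)) = Mul(258, Pow(Mul(Rational(1, 6), Pow(13999, Rational(1, 2))), -1)) = Mul(258, Mul(Rational(6, 13999), Pow(13999, Rational(1, 2)))) = Mul(Rational(1548, 13999), Pow(13999, Rational(1, 2)))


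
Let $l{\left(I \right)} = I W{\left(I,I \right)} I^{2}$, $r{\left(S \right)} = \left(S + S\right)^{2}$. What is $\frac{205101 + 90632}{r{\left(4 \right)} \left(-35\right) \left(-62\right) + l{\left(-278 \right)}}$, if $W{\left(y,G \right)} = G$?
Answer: $\frac{295733}{5972955536} \approx 4.9512 \cdot 10^{-5}$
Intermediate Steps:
$r{\left(S \right)} = 4 S^{2}$ ($r{\left(S \right)} = \left(2 S\right)^{2} = 4 S^{2}$)
$l{\left(I \right)} = I^{4}$ ($l{\left(I \right)} = I I I^{2} = I^{2} I^{2} = I^{4}$)
$\frac{205101 + 90632}{r{\left(4 \right)} \left(-35\right) \left(-62\right) + l{\left(-278 \right)}} = \frac{205101 + 90632}{4 \cdot 4^{2} \left(-35\right) \left(-62\right) + \left(-278\right)^{4}} = \frac{295733}{4 \cdot 16 \left(-35\right) \left(-62\right) + 5972816656} = \frac{295733}{64 \left(-35\right) \left(-62\right) + 5972816656} = \frac{295733}{\left(-2240\right) \left(-62\right) + 5972816656} = \frac{295733}{138880 + 5972816656} = \frac{295733}{5972955536}$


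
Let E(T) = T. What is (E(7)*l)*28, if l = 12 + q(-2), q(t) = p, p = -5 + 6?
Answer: 2548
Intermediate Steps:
p = 1
q(t) = 1
l = 13 (l = 12 + 1 = 13)
(E(7)*l)*28 = (7*13)*28 = 91*28 = 2548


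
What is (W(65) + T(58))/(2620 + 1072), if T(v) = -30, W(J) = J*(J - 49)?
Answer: 505/1846 ≈ 0.27356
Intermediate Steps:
W(J) = J*(-49 + J)
(W(65) + T(58))/(2620 + 1072) = (65*(-49 + 65) - 30)/(2620 + 1072) = (65*16 - 30)/3692 = (1040 - 30)*(1/3692) = 1010*(1/3692) = 505/1846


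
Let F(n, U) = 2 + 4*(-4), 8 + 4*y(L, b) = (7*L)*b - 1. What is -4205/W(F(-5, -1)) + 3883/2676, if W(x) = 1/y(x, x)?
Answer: -958578188/669 ≈ -1.4329e+6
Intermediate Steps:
y(L, b) = -9/4 + 7*L*b/4 (y(L, b) = -2 + ((7*L)*b - 1)/4 = -2 + (7*L*b - 1)/4 = -2 + (-1 + 7*L*b)/4 = -2 + (-¼ + 7*L*b/4) = -9/4 + 7*L*b/4)
F(n, U) = -14 (F(n, U) = 2 - 16 = -14)
W(x) = 1/(-9/4 + 7*x²/4) (W(x) = 1/(-9/4 + 7*x*x/4) = 1/(-9/4 + 7*x²/4))
-4205/W(F(-5, -1)) + 3883/2676 = -4205/(4/(-9 + 7*(-14)²)) + 3883/2676 = -4205/(4/(-9 + 7*196)) + 3883*(1/2676) = -4205/(4/(-9 + 1372)) + 3883/2676 = -4205/(4/1363) + 3883/2676 = -4205/(4*(1/1363)) + 3883/2676 = -4205/4/1363 + 3883/2676 = -4205*1363/4 + 3883/2676 = -5731415/4 + 3883/2676 = -958578188/669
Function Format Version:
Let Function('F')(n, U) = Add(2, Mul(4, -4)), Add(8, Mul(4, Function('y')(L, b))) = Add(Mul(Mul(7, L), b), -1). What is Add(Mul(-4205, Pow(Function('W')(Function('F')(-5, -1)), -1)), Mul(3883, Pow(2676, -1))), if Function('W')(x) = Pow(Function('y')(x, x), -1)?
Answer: Rational(-958578188, 669) ≈ -1.4329e+6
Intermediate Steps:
Function('y')(L, b) = Add(Rational(-9, 4), Mul(Rational(7, 4), L, b)) (Function('y')(L, b) = Add(-2, Mul(Rational(1, 4), Add(Mul(Mul(7, L), b), -1))) = Add(-2, Mul(Rational(1, 4), Add(Mul(7, L, b), -1))) = Add(-2, Mul(Rational(1, 4), Add(-1, Mul(7, L, b)))) = Add(-2, Add(Rational(-1, 4), Mul(Rational(7, 4), L, b))) = Add(Rational(-9, 4), Mul(Rational(7, 4), L, b)))
Function('F')(n, U) = -14 (Function('F')(n, U) = Add(2, -16) = -14)
Function('W')(x) = Pow(Add(Rational(-9, 4), Mul(Rational(7, 4), Pow(x, 2))), -1) (Function('W')(x) = Pow(Add(Rational(-9, 4), Mul(Rational(7, 4), x, x)), -1) = Pow(Add(Rational(-9, 4), Mul(Rational(7, 4), Pow(x, 2))), -1))
Add(Mul(-4205, Pow(Function('W')(Function('F')(-5, -1)), -1)), Mul(3883, Pow(2676, -1))) = Add(Mul(-4205, Pow(Mul(4, Pow(Add(-9, Mul(7, Pow(-14, 2))), -1)), -1)), Mul(3883, Pow(2676, -1))) = Add(Mul(-4205, Pow(Mul(4, Pow(Add(-9, Mul(7, 196)), -1)), -1)), Mul(3883, Rational(1, 2676))) = Add(Mul(-4205, Pow(Mul(4, Pow(Add(-9, 1372), -1)), -1)), Rational(3883, 2676)) = Add(Mul(-4205, Pow(Mul(4, Pow(1363, -1)), -1)), Rational(3883, 2676)) = Add(Mul(-4205, Pow(Mul(4, Rational(1, 1363)), -1)), Rational(3883, 2676)) = Add(Mul(-4205, Pow(Rational(4, 1363), -1)), Rational(3883, 2676)) = Add(Mul(-4205, Rational(1363, 4)), Rational(3883, 2676)) = Add(Rational(-5731415, 4), Rational(3883, 2676)) = Rational(-958578188, 669)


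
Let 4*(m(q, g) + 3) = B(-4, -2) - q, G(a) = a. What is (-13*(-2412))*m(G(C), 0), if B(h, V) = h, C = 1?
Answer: -133263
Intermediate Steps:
m(q, g) = -4 - q/4 (m(q, g) = -3 + (-4 - q)/4 = -3 + (-1 - q/4) = -4 - q/4)
(-13*(-2412))*m(G(C), 0) = (-13*(-2412))*(-4 - ¼*1) = 31356*(-4 - ¼) = 31356*(-17/4) = -133263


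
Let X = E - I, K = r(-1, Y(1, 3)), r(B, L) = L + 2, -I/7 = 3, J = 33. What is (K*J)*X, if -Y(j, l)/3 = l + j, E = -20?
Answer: -330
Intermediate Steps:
I = -21 (I = -7*3 = -21)
Y(j, l) = -3*j - 3*l (Y(j, l) = -3*(l + j) = -3*(j + l) = -3*j - 3*l)
r(B, L) = 2 + L
K = -10 (K = 2 + (-3*1 - 3*3) = 2 + (-3 - 9) = 2 - 12 = -10)
X = 1 (X = -20 - 1*(-21) = -20 + 21 = 1)
(K*J)*X = -10*33*1 = -330*1 = -330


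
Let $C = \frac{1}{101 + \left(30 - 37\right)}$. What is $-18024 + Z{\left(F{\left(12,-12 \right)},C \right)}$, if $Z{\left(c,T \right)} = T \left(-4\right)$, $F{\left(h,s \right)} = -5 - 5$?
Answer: $- \frac{847130}{47} \approx -18024.0$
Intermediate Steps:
$F{\left(h,s \right)} = -10$ ($F{\left(h,s \right)} = -5 - 5 = -10$)
$C = \frac{1}{94}$ ($C = \frac{1}{101 + \left(30 - 37\right)} = \frac{1}{101 - 7} = \frac{1}{94} \approx 0.010638$)
$Z{\left(c,T \right)} = - 4 T$
$-18024 + Z{\left(F{\left(12,-12 \right)},C \right)} = -18024 - \frac{2}{47} = - \frac{847130}{47}$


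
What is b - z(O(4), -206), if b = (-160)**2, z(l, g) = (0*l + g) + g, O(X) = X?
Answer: 26012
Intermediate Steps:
z(l, g) = 2*g (z(l, g) = (0 + g) + g = g + g = 2*g)
b = 25600
b - z(O(4), -206) = 25600 - 2*(-206) = 25600 - 1*(-412) = 25600 + 412 = 26012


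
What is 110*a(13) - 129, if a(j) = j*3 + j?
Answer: 5591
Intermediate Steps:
a(j) = 4*j (a(j) = 3*j + j = 4*j)
110*a(13) - 129 = 110*(4*13) - 129 = 110*52 - 129 = 5720 - 129 = 5591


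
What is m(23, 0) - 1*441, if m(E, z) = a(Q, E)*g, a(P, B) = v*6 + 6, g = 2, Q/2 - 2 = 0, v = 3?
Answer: -393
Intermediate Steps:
Q = 4 (Q = 4 + 2*0 = 4 + 0 = 4)
a(P, B) = 24 (a(P, B) = 3*6 + 6 = 18 + 6 = 24)
m(E, z) = 48 (m(E, z) = 24*2 = 48)
m(23, 0) - 1*441 = 48 - 1*441 = 48 - 441 = -393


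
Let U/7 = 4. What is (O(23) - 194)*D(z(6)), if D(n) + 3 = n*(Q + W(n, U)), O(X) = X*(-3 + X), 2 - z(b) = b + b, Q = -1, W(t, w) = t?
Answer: 28462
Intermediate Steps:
U = 28 (U = 7*4 = 28)
z(b) = 2 - 2*b (z(b) = 2 - (b + b) = 2 - 2*b)
D(n) = -3 + n*(-1 + n)
(O(23) - 194)*D(z(6)) = (23*(-3 + 23) - 194)*(-3 + (2 - 2*6)² - (2 - 2*6)) = (23*20 - 194)*(-3 + (2 - 12)² - (2 - 12)) = (460 - 194)*(-3 + (-10)² - 1*(-10)) = 266*(-3 + 100 + 10) = 266*107 = 28462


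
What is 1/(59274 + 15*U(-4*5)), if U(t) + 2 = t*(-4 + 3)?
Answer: 1/59544 ≈ 1.6794e-5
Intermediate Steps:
U(t) = -2 - t (U(t) = -2 + t*(-4 + 3) = -2 + t*(-1) = -2 - t)
1/(59274 + 15*U(-4*5)) = 1/(59274 + 15*(-2 - (-4)*5)) = 1/(59274 + 15*(-2 - 1*(-20))) = 1/(59274 + 15*(-2 + 20)) = 1/(59274 + 15*18) = 1/(59274 + 270) = 1/59544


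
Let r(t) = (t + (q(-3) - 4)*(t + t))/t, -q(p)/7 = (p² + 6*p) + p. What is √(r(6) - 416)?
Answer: I*√255 ≈ 15.969*I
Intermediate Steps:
q(p) = -49*p - 7*p² (q(p) = -7*((p² + 6*p) + p) = -7*(p² + 7*p) = -49*p - 7*p²)
r(t) = 161 (r(t) = (t + (-7*(-3)*(7 - 3) - 4)*(t + t))/t = (t + (-7*(-3)*4 - 4)*(2*t))/t = (t + (84 - 4)*(2*t))/t = (t + 80*(2*t))/t = (t + 160*t)/t = (161*t)/t = 161)
√(r(6) - 416) = √(161 - 416) = √(-255) = I*√255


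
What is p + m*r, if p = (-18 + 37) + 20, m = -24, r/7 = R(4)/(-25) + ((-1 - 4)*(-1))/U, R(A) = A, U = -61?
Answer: 121467/1525 ≈ 79.651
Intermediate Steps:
r = -2583/1525 (r = 7*(4/(-25) + ((-1 - 4)*(-1))/(-61)) = 7*(4*(-1/25) - 5*(-1)*(-1/61)) = 7*(-4/25 + 5*(-1/61)) = 7*(-4/25 - 5/61) = 7*(-369/1525) = -2583/1525 ≈ -1.6938)
p = 39 (p = 19 + 20 = 39)
p + m*r = 39 - 24*(-2583/1525) = 39 + 61992/1525 = 121467/1525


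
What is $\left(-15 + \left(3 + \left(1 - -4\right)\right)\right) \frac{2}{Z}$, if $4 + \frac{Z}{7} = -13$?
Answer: $\frac{2}{17} \approx 0.11765$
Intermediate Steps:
$Z = -119$ ($Z = -28 + 7 \left(-13\right) = -28 - 91 = -119$)
$\left(-15 + \left(3 + \left(1 - -4\right)\right)\right) \frac{2}{Z} = \left(-15 + \left(3 + \left(1 - -4\right)\right)\right) \frac{2}{-119} = \left(-15 + \left(3 + \left(1 + 4\right)\right)\right) 2 \left(- \frac{1}{119}\right) = \left(-15 + \left(3 + 5\right)\right) \left(- \frac{2}{119}\right) = \left(-15 + 8\right) \left(- \frac{2}{119}\right) = \left(-7\right) \left(- \frac{2}{119}\right) = \frac{2}{17}$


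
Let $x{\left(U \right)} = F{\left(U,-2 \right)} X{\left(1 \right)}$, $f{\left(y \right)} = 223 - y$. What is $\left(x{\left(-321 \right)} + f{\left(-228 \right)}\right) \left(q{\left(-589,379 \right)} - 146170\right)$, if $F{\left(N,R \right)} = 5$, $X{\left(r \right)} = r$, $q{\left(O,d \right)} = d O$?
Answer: $-168446856$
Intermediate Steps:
$q{\left(O,d \right)} = O d$
$x{\left(U \right)} = 5$ ($x{\left(U \right)} = 5 \cdot 1 = 5$)
$\left(x{\left(-321 \right)} + f{\left(-228 \right)}\right) \left(q{\left(-589,379 \right)} - 146170\right) = \left(5 + \left(223 - -228\right)\right) \left(\left(-589\right) 379 - 146170\right) = \left(5 + \left(223 + 228\right)\right) \left(-223231 - 146170\right) = \left(5 + 451\right) \left(-369401\right) = 456 \left(-369401\right) = -168446856$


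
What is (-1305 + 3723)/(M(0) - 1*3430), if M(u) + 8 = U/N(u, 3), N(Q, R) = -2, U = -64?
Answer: -93/131 ≈ -0.70992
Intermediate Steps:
M(u) = 24 (M(u) = -8 - 64/(-2) = -8 - 64*(-½) = -8 + 32 = 24)
(-1305 + 3723)/(M(0) - 1*3430) = (-1305 + 3723)/(24 - 1*3430) = 2418/(24 - 3430) = 2418/(-3406) = 2418*(-1/3406) = -93/131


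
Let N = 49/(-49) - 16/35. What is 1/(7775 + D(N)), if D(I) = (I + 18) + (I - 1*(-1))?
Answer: 35/272688 ≈ 0.00012835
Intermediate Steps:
N = -51/35 (N = 49*(-1/49) - 16*1/35 = -1 - 16/35 = -51/35 ≈ -1.4571)
D(I) = 19 + 2*I (D(I) = (18 + I) + (I + 1) = (18 + I) + (1 + I) = 19 + 2*I)
1/(7775 + D(N)) = 1/(7775 + (19 + 2*(-51/35))) = 1/(7775 + (19 - 102/35)) = 1/(7775 + 563/35) = 1/(272688/35) = 35/272688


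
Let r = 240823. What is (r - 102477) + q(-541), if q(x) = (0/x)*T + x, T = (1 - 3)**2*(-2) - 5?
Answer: 137805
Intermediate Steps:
T = -13 (T = (-2)**2*(-2) - 5 = 4*(-2) - 5 = -8 - 5 = -13)
q(x) = x (q(x) = (0/x)*(-13) + x = 0*(-13) + x = 0 + x = x)
(r - 102477) + q(-541) = (240823 - 102477) - 541 = 138346 - 541 = 137805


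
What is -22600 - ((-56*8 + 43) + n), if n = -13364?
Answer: -8831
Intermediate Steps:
-22600 - ((-56*8 + 43) + n) = -22600 - ((-56*8 + 43) - 13364) = -22600 - ((-448 + 43) - 13364) = -22600 - (-405 - 13364) = -22600 - 1*(-13769) = -22600 + 13769 = -8831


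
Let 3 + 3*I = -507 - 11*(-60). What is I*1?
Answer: 50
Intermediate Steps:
I = 50 (I = -1 + (-507 - 11*(-60))/3 = -1 + (-507 - 1*(-660))/3 = -1 + (-507 + 660)/3 = -1 + (⅓)*153 = -1 + 51 = 50)
I*1 = 50*1 = 50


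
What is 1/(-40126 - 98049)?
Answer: -1/138175 ≈ -7.2372e-6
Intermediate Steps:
1/(-40126 - 98049) = 1/(-138175) = -1/138175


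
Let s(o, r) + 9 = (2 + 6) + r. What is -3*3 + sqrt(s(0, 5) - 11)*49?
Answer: -9 + 49*I*sqrt(7) ≈ -9.0 + 129.64*I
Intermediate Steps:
s(o, r) = -1 + r (s(o, r) = -9 + ((2 + 6) + r) = -9 + (8 + r) = -1 + r)
-3*3 + sqrt(s(0, 5) - 11)*49 = -3*3 + sqrt((-1 + 5) - 11)*49 = -9 + sqrt(4 - 11)*49 = -9 + sqrt(-7)*49 = -9 + (I*sqrt(7))*49 = -9 + 49*I*sqrt(7)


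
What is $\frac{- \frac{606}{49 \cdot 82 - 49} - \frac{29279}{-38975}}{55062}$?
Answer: $\frac{30863167}{2839212838350} \approx 1.087 \cdot 10^{-5}$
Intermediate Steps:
$\frac{- \frac{606}{49 \cdot 82 - 49} - \frac{29279}{-38975}}{55062} = \left(- \frac{606}{4018 - 49} - - \frac{29279}{38975}\right) \frac{1}{55062} = \left(- \frac{606}{3969} + \frac{29279}{38975}\right) \frac{1}{55062} = \left(\left(-606\right) \frac{1}{3969} + \frac{29279}{38975}\right) \frac{1}{55062} = \left(- \frac{202}{1323} + \frac{29279}{38975}\right) \frac{1}{55062} = \frac{30863167}{51563925} \cdot \frac{1}{55062} = \frac{30863167}{2839212838350}$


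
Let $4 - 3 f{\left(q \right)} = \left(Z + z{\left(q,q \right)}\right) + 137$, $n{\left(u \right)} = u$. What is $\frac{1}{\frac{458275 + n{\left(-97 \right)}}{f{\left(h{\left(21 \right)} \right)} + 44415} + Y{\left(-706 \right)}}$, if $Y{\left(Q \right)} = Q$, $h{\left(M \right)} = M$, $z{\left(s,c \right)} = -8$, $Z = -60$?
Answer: $- \frac{66590}{46325273} \approx -0.0014374$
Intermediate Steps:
$f{\left(q \right)} = - \frac{65}{3}$ ($f{\left(q \right)} = \frac{4}{3} - \frac{\left(-60 - 8\right) + 137}{3} = \frac{4}{3} - \frac{-68 + 137}{3} = \frac{4}{3} - 23 = - \frac{65}{3}$)
$\frac{1}{\frac{458275 + n{\left(-97 \right)}}{f{\left(h{\left(21 \right)} \right)} + 44415} + Y{\left(-706 \right)}} = \frac{1}{\frac{458275 - 97}{- \frac{65}{3} + 44415} - 706} = \frac{1}{\frac{458178}{\frac{133180}{3}} - 706} = \frac{1}{458178 \cdot \frac{3}{133180} - 706} = \frac{1}{\frac{687267}{66590} - 706} = \frac{1}{- \frac{46325273}{66590}} = - \frac{66590}{46325273}$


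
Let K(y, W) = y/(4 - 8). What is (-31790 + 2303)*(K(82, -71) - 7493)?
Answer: 443101149/2 ≈ 2.2155e+8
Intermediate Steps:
K(y, W) = -y/4 (K(y, W) = y/(-4) = -y/4)
(-31790 + 2303)*(K(82, -71) - 7493) = (-31790 + 2303)*(-1/4*82 - 7493) = -29487*(-41/2 - 7493) = -29487*(-15027/2) = 443101149/2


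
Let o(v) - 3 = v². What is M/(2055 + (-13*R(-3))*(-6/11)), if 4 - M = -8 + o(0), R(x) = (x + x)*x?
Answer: 33/8003 ≈ 0.0041235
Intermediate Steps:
R(x) = 2*x² (R(x) = (2*x)*x = 2*x²)
o(v) = 3 + v²
M = 9 (M = 4 - (-8 + (3 + 0²)) = 4 - (-8 + (3 + 0)) = 4 - (-8 + 3) = 4 - 1*(-5) = 4 + 5 = 9)
M/(2055 + (-13*R(-3))*(-6/11)) = 9/(2055 + (-26*(-3)²)*(-6/11)) = 9/(2055 + (-26*9)*(-6*1/11)) = 9/(2055 - 13*18*(-6/11)) = 9/(2055 - 234*(-6/11)) = 9/(2055 + 1404/11) = 9/(24009/11) = 9*(11/24009) = 33/8003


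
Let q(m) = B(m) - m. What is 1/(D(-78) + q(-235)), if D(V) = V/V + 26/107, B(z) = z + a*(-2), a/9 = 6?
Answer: -107/11423 ≈ -0.0093671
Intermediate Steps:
a = 54 (a = 9*6 = 54)
B(z) = -108 + z (B(z) = z + 54*(-2) = z - 108 = -108 + z)
D(V) = 133/107 (D(V) = 1 + 26*(1/107) = 1 + 26/107 = 133/107)
q(m) = -108 (q(m) = (-108 + m) - m = -108)
1/(D(-78) + q(-235)) = 1/(133/107 - 108) = 1/(-11423/107) = -107/11423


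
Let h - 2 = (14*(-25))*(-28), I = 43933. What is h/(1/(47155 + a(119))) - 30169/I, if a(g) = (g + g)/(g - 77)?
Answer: 60926572685705/131799 ≈ 4.6227e+8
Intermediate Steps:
a(g) = 2*g/(-77 + g) (a(g) = (2*g)/(-77 + g) = 2*g/(-77 + g))
h = 9802 (h = 2 + (14*(-25))*(-28) = 2 - 350*(-28) = 2 + 9800 = 9802)
h/(1/(47155 + a(119))) - 30169/I = 9802/(1/(47155 + 2*119/(-77 + 119))) - 30169/43933 = 9802/(1/(47155 + 2*119/42)) - 30169*1/43933 = 9802/(1/(47155 + 2*119*(1/42))) - 30169/43933 = 9802/(1/(47155 + 17/3)) - 30169/43933 = 9802/(1/(141482/3)) - 30169/43933 = 9802/(3/141482) - 30169/43933 = 9802*(141482/3) - 30169/43933 = 1386806564/3 - 30169/43933 = 60926572685705/131799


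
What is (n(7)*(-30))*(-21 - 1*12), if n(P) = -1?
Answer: -990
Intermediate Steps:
(n(7)*(-30))*(-21 - 1*12) = (-1*(-30))*(-21 - 1*12) = 30*(-21 - 12) = 30*(-33) = -990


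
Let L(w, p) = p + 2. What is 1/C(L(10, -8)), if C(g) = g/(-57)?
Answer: 19/2 ≈ 9.5000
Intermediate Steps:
L(w, p) = 2 + p
C(g) = -g/57 (C(g) = g*(-1/57) = -g/57)
1/C(L(10, -8)) = 1/(-(2 - 8)/57) = 1/(-1/57*(-6)) = 1/(2/19) = 19/2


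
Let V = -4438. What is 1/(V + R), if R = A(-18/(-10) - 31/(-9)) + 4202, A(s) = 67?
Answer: -1/169 ≈ -0.0059172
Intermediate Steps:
R = 4269 (R = 67 + 4202 = 4269)
1/(V + R) = 1/(-4438 + 4269) = 1/(-169) = -1/169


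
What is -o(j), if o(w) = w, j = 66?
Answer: -66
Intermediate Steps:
-o(j) = -1*66 = -66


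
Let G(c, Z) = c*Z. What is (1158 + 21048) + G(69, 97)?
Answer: 28899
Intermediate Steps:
G(c, Z) = Z*c
(1158 + 21048) + G(69, 97) = (1158 + 21048) + 97*69 = 22206 + 6693 = 28899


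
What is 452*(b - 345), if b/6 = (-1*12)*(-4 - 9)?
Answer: 267132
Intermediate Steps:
b = 936 (b = 6*((-1*12)*(-4 - 9)) = 6*(-12*(-13)) = 6*156 = 936)
452*(b - 345) = 452*(936 - 345) = 452*591 = 267132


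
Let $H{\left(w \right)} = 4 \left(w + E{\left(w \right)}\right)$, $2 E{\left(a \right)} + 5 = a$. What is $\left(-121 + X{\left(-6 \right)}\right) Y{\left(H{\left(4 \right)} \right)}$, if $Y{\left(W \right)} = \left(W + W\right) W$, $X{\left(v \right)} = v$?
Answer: $-49784$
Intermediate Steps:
$E{\left(a \right)} = - \frac{5}{2} + \frac{a}{2}$
$H{\left(w \right)} = -10 + 6 w$ ($H{\left(w \right)} = 4 \left(w + \left(- \frac{5}{2} + \frac{w}{2}\right)\right) = 4 \left(- \frac{5}{2} + \frac{3 w}{2}\right) = -10 + 6 w$)
$Y{\left(W \right)} = 2 W^{2}$ ($Y{\left(W \right)} = 2 W W = 2 W^{2}$)
$\left(-121 + X{\left(-6 \right)}\right) Y{\left(H{\left(4 \right)} \right)} = \left(-121 - 6\right) 2 \left(-10 + 6 \cdot 4\right)^{2} = - 127 \cdot 2 \left(-10 + 24\right)^{2} = - 127 \cdot 2 \cdot 14^{2} = - 127 \cdot 2 \cdot 196 = \left(-127\right) 392 = -49784$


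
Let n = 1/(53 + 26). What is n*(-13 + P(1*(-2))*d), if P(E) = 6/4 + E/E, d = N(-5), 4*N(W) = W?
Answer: -129/632 ≈ -0.20411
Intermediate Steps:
N(W) = W/4
d = -5/4 (d = (¼)*(-5) = -5/4 ≈ -1.2500)
P(E) = 5/2 (P(E) = 6*(¼) + 1 = 3/2 + 1 = 5/2)
n = 1/79 ≈ 0.012658
n*(-13 + P(1*(-2))*d) = (-13 + (5/2)*(-5/4))/79 = (-13 - 25/8)/79 = (1/79)*(-129/8) = -129/632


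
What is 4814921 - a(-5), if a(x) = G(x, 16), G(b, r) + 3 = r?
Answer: 4814908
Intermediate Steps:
G(b, r) = -3 + r
a(x) = 13 (a(x) = -3 + 16 = 13)
4814921 - a(-5) = 4814921 - 1*13 = 4814921 - 13 = 4814908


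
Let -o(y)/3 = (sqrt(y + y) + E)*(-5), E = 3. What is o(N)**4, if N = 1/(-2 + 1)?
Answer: -1164375 + 4252500*I*sqrt(2) ≈ -1.1644e+6 + 6.0139e+6*I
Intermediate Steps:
N = -1 (N = 1/(-1) = -1)
o(y) = 45 + 15*sqrt(2)*sqrt(y) (o(y) = -3*(sqrt(y + y) + 3)*(-5) = -3*(sqrt(2*y) + 3)*(-5) = -3*(sqrt(2)*sqrt(y) + 3)*(-5) = -3*(3 + sqrt(2)*sqrt(y))*(-5) = -3*(-15 - 5*sqrt(2)*sqrt(y)) = 45 + 15*sqrt(2)*sqrt(y))
o(N)**4 = (45 + 15*sqrt(2)*sqrt(-1))**4 = (45 + 15*sqrt(2)*I)**4 = (45 + 15*I*sqrt(2))**4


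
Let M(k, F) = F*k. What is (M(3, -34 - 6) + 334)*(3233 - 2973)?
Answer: 55640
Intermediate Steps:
(M(3, -34 - 6) + 334)*(3233 - 2973) = ((-34 - 6)*3 + 334)*(3233 - 2973) = (-40*3 + 334)*260 = (-120 + 334)*260 = 214*260 = 55640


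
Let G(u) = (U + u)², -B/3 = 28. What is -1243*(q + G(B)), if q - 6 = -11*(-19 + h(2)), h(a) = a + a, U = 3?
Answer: -8367876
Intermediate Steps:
B = -84 (B = -3*28 = -84)
h(a) = 2*a
q = 171 (q = 6 - 11*(-19 + 2*2) = 6 - 11*(-19 + 4) = 6 - 11*(-15) = 6 + 165 = 171)
G(u) = (3 + u)²
-1243*(q + G(B)) = -1243*(171 + (3 - 84)²) = -1243*(171 + (-81)²) = -1243*(171 + 6561) = -1243*6732 = -8367876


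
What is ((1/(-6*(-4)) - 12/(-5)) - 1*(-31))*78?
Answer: 52169/20 ≈ 2608.4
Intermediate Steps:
((1/(-6*(-4)) - 12/(-5)) - 1*(-31))*78 = ((1/24 - 12*(-⅕)) + 31)*78 = ((1*(1/24) + 12/5) + 31)*78 = ((1/24 + 12/5) + 31)*78 = (293/120 + 31)*78 = (4013/120)*78 = 52169/20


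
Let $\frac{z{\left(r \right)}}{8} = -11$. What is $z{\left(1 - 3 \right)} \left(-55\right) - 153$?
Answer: $4687$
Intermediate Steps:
$z{\left(r \right)} = -88$ ($z{\left(r \right)} = 8 \left(-11\right) = -88$)
$z{\left(1 - 3 \right)} \left(-55\right) - 153 = \left(-88\right) \left(-55\right) - 153 = 4840 - 153 = 4687$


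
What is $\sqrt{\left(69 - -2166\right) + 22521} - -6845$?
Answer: $6845 + 2 \sqrt{6189} \approx 7002.3$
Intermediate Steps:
$\sqrt{\left(69 - -2166\right) + 22521} - -6845 = \sqrt{\left(69 + 2166\right) + 22521} + 6845 = \sqrt{2235 + 22521} + 6845 = \sqrt{24756} + 6845 = 2 \sqrt{6189} + 6845 = 6845 + 2 \sqrt{6189}$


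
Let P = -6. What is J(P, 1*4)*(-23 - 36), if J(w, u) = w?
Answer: 354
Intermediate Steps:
J(P, 1*4)*(-23 - 36) = -6*(-23 - 36) = -6*(-59) = 354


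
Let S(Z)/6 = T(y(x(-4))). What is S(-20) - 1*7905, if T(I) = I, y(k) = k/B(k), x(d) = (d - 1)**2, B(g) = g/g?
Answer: -7755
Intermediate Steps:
B(g) = 1
x(d) = (-1 + d)**2
y(k) = k (y(k) = k/1 = k*1 = k)
S(Z) = 150 (S(Z) = 6*(-1 - 4)**2 = 6*(-5)**2 = 6*25 = 150)
S(-20) - 1*7905 = 150 - 1*7905 = 150 - 7905 = -7755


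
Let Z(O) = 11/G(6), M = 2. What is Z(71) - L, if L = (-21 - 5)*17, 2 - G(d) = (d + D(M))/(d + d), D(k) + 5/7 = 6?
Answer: 40262/89 ≈ 452.38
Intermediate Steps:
D(k) = 37/7 (D(k) = -5/7 + 6 = 37/7)
G(d) = 2 - (37/7 + d)/(2*d) (G(d) = 2 - (d + 37/7)/(d + d) = 2 - (37/7 + d)/(2*d))
L = -442 (L = -26*17 = -442)
Z(O) = 924/89 (Z(O) = 11/(((1/14)*(-37 + 21*6)/6)) = 11/(((1/14)*(1/6)*(-37 + 126))) = 11/(((1/14)*(1/6)*89)) = 11/(89/84) = 11*(84/89) = 924/89)
Z(71) - L = 924/89 - 1*(-442) = 924/89 + 442 = 40262/89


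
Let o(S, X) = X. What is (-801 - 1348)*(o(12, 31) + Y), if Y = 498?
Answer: -1136821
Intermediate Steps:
(-801 - 1348)*(o(12, 31) + Y) = (-801 - 1348)*(31 + 498) = -2149*529 = -1136821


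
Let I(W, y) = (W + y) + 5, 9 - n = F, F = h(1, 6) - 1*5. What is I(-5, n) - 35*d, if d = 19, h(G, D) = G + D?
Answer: -658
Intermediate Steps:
h(G, D) = D + G
F = 2 (F = (6 + 1) - 1*5 = 7 - 5 = 2)
n = 7 (n = 9 - 1*2 = 9 - 2 = 7)
I(W, y) = 5 + W + y
I(-5, n) - 35*d = (5 - 5 + 7) - 35*19 = 7 - 665 = -658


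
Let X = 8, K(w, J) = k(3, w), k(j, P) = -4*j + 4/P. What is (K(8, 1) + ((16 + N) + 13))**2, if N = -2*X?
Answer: 9/4 ≈ 2.2500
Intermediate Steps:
K(w, J) = -12 + 4/w (K(w, J) = -4*3 + 4/w = -12 + 4/w)
N = -16 (N = -2*8 = -16)
(K(8, 1) + ((16 + N) + 13))**2 = ((-12 + 4/8) + ((16 - 16) + 13))**2 = ((-12 + 4*(1/8)) + (0 + 13))**2 = ((-12 + 1/2) + 13)**2 = (-23/2 + 13)**2 = (3/2)**2 = 9/4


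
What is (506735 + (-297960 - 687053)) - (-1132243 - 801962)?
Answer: 1455927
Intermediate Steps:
(506735 + (-297960 - 687053)) - (-1132243 - 801962) = (506735 - 985013) - 1*(-1934205) = -478278 + 1934205 = 1455927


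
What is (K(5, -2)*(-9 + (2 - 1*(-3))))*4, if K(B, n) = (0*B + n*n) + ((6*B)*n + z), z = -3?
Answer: 944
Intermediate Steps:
K(B, n) = -3 + n² + 6*B*n (K(B, n) = (0*B + n*n) + ((6*B)*n - 3) = (0 + n²) + (6*B*n - 3) = n² + (-3 + 6*B*n) = -3 + n² + 6*B*n)
(K(5, -2)*(-9 + (2 - 1*(-3))))*4 = ((-3 + (-2)² + 6*5*(-2))*(-9 + (2 - 1*(-3))))*4 = ((-3 + 4 - 60)*(-9 + (2 + 3)))*4 = -59*(-9 + 5)*4 = -59*(-4)*4 = 236*4 = 944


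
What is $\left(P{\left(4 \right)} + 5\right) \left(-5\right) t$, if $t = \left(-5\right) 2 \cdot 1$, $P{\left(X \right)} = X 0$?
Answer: $250$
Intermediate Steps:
$P{\left(X \right)} = 0$
$t = -10$ ($t = \left(-10\right) 1 = -10$)
$\left(P{\left(4 \right)} + 5\right) \left(-5\right) t = \left(0 + 5\right) \left(-5\right) \left(-10\right) = 5 \left(-5\right) \left(-10\right) = \left(-25\right) \left(-10\right) = 250$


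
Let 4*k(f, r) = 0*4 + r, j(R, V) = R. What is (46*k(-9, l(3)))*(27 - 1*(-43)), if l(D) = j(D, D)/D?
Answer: 805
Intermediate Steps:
l(D) = 1 (l(D) = D/D = 1)
k(f, r) = r/4 (k(f, r) = (0*4 + r)/4 = (0 + r)/4 = r/4)
(46*k(-9, l(3)))*(27 - 1*(-43)) = (46*((¼)*1))*(27 - 1*(-43)) = (46*(¼))*(27 + 43) = (23/2)*70 = 805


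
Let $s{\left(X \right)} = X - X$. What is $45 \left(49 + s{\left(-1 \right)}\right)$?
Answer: $2205$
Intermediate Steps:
$s{\left(X \right)} = 0$
$45 \left(49 + s{\left(-1 \right)}\right) = 45 \left(49 + 0\right) = 45 \cdot 49 = 2205$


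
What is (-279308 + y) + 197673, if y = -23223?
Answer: -104858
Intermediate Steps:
(-279308 + y) + 197673 = (-279308 - 23223) + 197673 = -302531 + 197673 = -104858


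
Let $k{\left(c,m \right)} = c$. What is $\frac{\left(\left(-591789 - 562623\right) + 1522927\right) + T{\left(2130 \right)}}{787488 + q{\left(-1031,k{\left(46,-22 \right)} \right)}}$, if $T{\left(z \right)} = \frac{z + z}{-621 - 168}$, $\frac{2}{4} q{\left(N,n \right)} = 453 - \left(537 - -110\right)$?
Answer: $\frac{3876721}{8280292} \approx 0.46819$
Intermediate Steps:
$q{\left(N,n \right)} = -388$ ($q{\left(N,n \right)} = 2 \left(453 - \left(537 - -110\right)\right) = 2 \left(453 - \left(537 + 110\right)\right) = 2 \left(453 - 647\right) = 2 \left(-194\right) = -388$)
$T{\left(z \right)} = - \frac{2 z}{789}$ ($T{\left(z \right)} = \frac{2 z}{-789} = 2 z \left(- \frac{1}{789}\right) = - \frac{2 z}{789}$)
$\frac{\left(\left(-591789 - 562623\right) + 1522927\right) + T{\left(2130 \right)}}{787488 + q{\left(-1031,k{\left(46,-22 \right)} \right)}} = \frac{\left(\left(-591789 - 562623\right) + 1522927\right) - \frac{1420}{263}}{787488 - 388} = \frac{\left(-1154412 + 1522927\right) - \frac{1420}{263}}{787100} = \left(368515 - \frac{1420}{263}\right) \frac{1}{787100} = \frac{96918025}{263} \cdot \frac{1}{787100} = \frac{3876721}{8280292}$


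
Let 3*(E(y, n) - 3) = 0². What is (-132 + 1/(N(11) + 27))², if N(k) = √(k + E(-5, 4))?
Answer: 8902488623/511225 + 188706*√14/511225 ≈ 17415.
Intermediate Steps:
E(y, n) = 3 (E(y, n) = 3 + (⅓)*0² = 3 + (⅓)*0 = 3 + 0 = 3)
N(k) = √(3 + k) (N(k) = √(k + 3) = √(3 + k))
(-132 + 1/(N(11) + 27))² = (-132 + 1/(√(3 + 11) + 27))² = (-132 + 1/(√14 + 27))² = (-132 + 1/(27 + √14))²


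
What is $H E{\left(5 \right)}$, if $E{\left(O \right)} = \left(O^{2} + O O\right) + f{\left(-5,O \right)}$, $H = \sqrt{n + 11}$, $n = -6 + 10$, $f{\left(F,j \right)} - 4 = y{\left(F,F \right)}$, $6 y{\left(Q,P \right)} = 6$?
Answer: $55 \sqrt{15} \approx 213.01$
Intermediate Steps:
$y{\left(Q,P \right)} = 1$ ($y{\left(Q,P \right)} = \frac{1}{6} \cdot 6 = 1$)
$f{\left(F,j \right)} = 5$ ($f{\left(F,j \right)} = 4 + 1 = 5$)
$n = 4$
$H = \sqrt{15}$ ($H = \sqrt{4 + 11} = \sqrt{15} \approx 3.873$)
$E{\left(O \right)} = 5 + 2 O^{2}$ ($E{\left(O \right)} = \left(O^{2} + O O\right) + 5 = \left(O^{2} + O^{2}\right) + 5 = 2 O^{2} + 5 = 5 + 2 O^{2}$)
$H E{\left(5 \right)} = \sqrt{15} \left(5 + 2 \cdot 5^{2}\right) = \sqrt{15} \left(5 + 2 \cdot 25\right) = \sqrt{15} \left(5 + 50\right) = \sqrt{15} \cdot 55 = 55 \sqrt{15}$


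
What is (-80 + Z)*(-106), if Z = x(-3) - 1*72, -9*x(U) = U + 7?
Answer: 145432/9 ≈ 16159.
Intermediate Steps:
x(U) = -7/9 - U/9 (x(U) = -(U + 7)/9 = -(7 + U)/9 = -7/9 - U/9)
Z = -652/9 (Z = (-7/9 - ⅑*(-3)) - 1*72 = (-7/9 + ⅓) - 72 = -4/9 - 72 = -652/9 ≈ -72.444)
(-80 + Z)*(-106) = (-80 - 652/9)*(-106) = -1372/9*(-106) = 145432/9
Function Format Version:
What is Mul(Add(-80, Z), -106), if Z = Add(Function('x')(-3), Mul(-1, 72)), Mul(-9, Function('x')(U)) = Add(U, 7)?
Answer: Rational(145432, 9) ≈ 16159.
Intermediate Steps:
Function('x')(U) = Add(Rational(-7, 9), Mul(Rational(-1, 9), U)) (Function('x')(U) = Mul(Rational(-1, 9), Add(U, 7)) = Mul(Rational(-1, 9), Add(7, U)) = Add(Rational(-7, 9), Mul(Rational(-1, 9), U)))
Z = Rational(-652, 9) (Z = Add(Add(Rational(-7, 9), Mul(Rational(-1, 9), -3)), Mul(-1, 72)) = Add(Add(Rational(-7, 9), Rational(1, 3)), -72) = Add(Rational(-4, 9), -72) = Rational(-652, 9) ≈ -72.444)
Mul(Add(-80, Z), -106) = Mul(Add(-80, Rational(-652, 9)), -106) = Mul(Rational(-1372, 9), -106) = Rational(145432, 9)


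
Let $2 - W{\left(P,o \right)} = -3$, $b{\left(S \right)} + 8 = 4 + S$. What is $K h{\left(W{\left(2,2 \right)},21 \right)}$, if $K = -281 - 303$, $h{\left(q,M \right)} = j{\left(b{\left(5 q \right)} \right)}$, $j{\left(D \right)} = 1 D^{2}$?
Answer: $-257544$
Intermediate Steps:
$b{\left(S \right)} = -4 + S$ ($b{\left(S \right)} = -8 + \left(4 + S\right) = -4 + S$)
$W{\left(P,o \right)} = 5$ ($W{\left(P,o \right)} = 2 - -3 = 2 + 3 = 5$)
$j{\left(D \right)} = D^{2}$
$h{\left(q,M \right)} = \left(-4 + 5 q\right)^{2}$
$K = -584$ ($K = -281 - 303 = -584$)
$K h{\left(W{\left(2,2 \right)},21 \right)} = - 584 \left(-4 + 5 \cdot 5\right)^{2} = - 584 \left(-4 + 25\right)^{2} = - 584 \cdot 21^{2} = \left(-584\right) 441 = -257544$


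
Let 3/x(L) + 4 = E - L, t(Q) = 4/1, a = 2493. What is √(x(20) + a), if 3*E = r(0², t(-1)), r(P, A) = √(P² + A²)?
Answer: 3*√320195/34 ≈ 49.929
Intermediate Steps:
t(Q) = 4 (t(Q) = 4*1 = 4)
r(P, A) = √(A² + P²)
E = 4/3 (E = √(4² + (0²)²)/3 = √(16 + 0²)/3 = √(16 + 0)/3 = √16/3 = (⅓)*4 = 4/3 ≈ 1.3333)
x(L) = 3/(-8/3 - L) (x(L) = 3/(-4 + (4/3 - L)) = 3/(-8/3 - L))
√(x(20) + a) = √(-9/(8 + 3*20) + 2493) = √(-9/(8 + 60) + 2493) = √(-9/68 + 2493) = √(169515/68) = 3*√320195/34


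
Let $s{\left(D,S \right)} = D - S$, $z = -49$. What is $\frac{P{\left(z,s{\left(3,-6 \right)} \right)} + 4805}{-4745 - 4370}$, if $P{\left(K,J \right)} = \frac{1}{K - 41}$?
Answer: $- \frac{432449}{820350} \approx -0.52715$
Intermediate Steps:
$P{\left(K,J \right)} = \frac{1}{-41 + K}$
$\frac{P{\left(z,s{\left(3,-6 \right)} \right)} + 4805}{-4745 - 4370} = \frac{\frac{1}{-41 - 49} + 4805}{-4745 - 4370} = \frac{\frac{1}{-90} + 4805}{-9115} = \left(- \frac{1}{90} + 4805\right) \left(- \frac{1}{9115}\right) = \frac{432449}{90} \left(- \frac{1}{9115}\right) = - \frac{432449}{820350}$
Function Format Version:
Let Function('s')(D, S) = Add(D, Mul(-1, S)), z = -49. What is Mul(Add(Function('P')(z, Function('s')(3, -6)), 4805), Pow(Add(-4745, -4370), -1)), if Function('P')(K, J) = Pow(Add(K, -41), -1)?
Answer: Rational(-432449, 820350) ≈ -0.52715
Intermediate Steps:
Function('P')(K, J) = Pow(Add(-41, K), -1)
Mul(Add(Function('P')(z, Function('s')(3, -6)), 4805), Pow(Add(-4745, -4370), -1)) = Mul(Add(Pow(Add(-41, -49), -1), 4805), Pow(Add(-4745, -4370), -1)) = Mul(Add(Pow(-90, -1), 4805), Pow(-9115, -1)) = Mul(Add(Rational(-1, 90), 4805), Rational(-1, 9115)) = Mul(Rational(432449, 90), Rational(-1, 9115)) = Rational(-432449, 820350)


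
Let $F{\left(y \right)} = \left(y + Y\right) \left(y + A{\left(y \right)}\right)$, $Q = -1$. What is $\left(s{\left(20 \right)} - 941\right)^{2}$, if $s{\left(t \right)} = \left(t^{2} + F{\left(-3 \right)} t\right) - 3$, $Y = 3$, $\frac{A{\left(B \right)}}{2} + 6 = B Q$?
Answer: $295936$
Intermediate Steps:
$A{\left(B \right)} = -12 - 2 B$ ($A{\left(B \right)} = -12 + 2 B \left(-1\right) = -12 + 2 \left(- B\right) = -12 - 2 B$)
$F{\left(y \right)} = \left(-12 - y\right) \left(3 + y\right)$ ($F{\left(y \right)} = \left(y + 3\right) \left(y - \left(12 + 2 y\right)\right) = \left(3 + y\right) \left(-12 - y\right) = \left(-12 - y\right) \left(3 + y\right)$)
$s{\left(t \right)} = -3 + t^{2}$ ($s{\left(t \right)} = \left(t^{2} + \left(-36 - \left(-3\right)^{2} - -45\right) t\right) - 3 = \left(t^{2} + \left(-36 - 9 + 45\right) t\right) - 3 = \left(t^{2} + 0 t\right) - 3 = \left(t^{2} + 0\right) - 3 = t^{2} - 3 = -3 + t^{2}$)
$\left(s{\left(20 \right)} - 941\right)^{2} = \left(\left(-3 + 20^{2}\right) - 941\right)^{2} = \left(\left(-3 + 400\right) - 941\right)^{2} = \left(397 - 941\right)^{2} = \left(-544\right)^{2} = 295936$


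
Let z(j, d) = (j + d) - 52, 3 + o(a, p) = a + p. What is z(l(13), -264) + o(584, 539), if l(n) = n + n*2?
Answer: 843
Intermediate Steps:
o(a, p) = -3 + a + p (o(a, p) = -3 + (a + p) = -3 + a + p)
l(n) = 3*n (l(n) = n + 2*n = 3*n)
z(j, d) = -52 + d + j (z(j, d) = (d + j) - 52 = -52 + d + j)
z(l(13), -264) + o(584, 539) = (-52 - 264 + 3*13) + (-3 + 584 + 539) = (-52 - 264 + 39) + 1120 = -277 + 1120 = 843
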